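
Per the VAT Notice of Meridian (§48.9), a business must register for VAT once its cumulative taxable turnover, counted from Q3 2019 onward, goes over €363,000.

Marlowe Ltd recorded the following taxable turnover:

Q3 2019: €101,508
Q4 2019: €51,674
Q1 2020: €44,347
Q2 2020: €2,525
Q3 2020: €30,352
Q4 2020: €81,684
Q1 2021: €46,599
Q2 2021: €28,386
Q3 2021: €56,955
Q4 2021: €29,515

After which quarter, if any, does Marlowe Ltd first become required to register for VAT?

Through Q3 2019: €101,508
Through Q4 2019: €153,182
Through Q1 2020: €197,529
Through Q2 2020: €200,054
Through Q3 2020: €230,406
Through Q4 2020: €312,090
Through Q1 2021: €358,689
Through Q2 2021: €387,075 ← exceeds threshold

Q2 2021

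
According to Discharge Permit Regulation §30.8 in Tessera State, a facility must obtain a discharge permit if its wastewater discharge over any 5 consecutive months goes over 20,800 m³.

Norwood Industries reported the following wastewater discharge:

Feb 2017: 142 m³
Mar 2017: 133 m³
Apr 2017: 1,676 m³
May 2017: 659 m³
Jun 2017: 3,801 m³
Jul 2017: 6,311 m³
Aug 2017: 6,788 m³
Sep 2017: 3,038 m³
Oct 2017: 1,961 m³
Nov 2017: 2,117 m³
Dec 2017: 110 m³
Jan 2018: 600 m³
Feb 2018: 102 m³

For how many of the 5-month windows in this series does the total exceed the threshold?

1

Feb 2017–Jun 2017: 142 m³ + 133 m³ + 1,676 m³ + 659 m³ + 3,801 m³ = 6,411 m³ (under)
Mar 2017–Jul 2017: 133 m³ + 1,676 m³ + 659 m³ + 3,801 m³ + 6,311 m³ = 12,580 m³ (under)
Apr 2017–Aug 2017: 1,676 m³ + 659 m³ + 3,801 m³ + 6,311 m³ + 6,788 m³ = 19,235 m³ (under)
May 2017–Sep 2017: 659 m³ + 3,801 m³ + 6,311 m³ + 6,788 m³ + 3,038 m³ = 20,597 m³ (under)
Jun 2017–Oct 2017: 3,801 m³ + 6,311 m³ + 6,788 m³ + 3,038 m³ + 1,961 m³ = 21,899 m³ (over)
Jul 2017–Nov 2017: 6,311 m³ + 6,788 m³ + 3,038 m³ + 1,961 m³ + 2,117 m³ = 20,215 m³ (under)
Aug 2017–Dec 2017: 6,788 m³ + 3,038 m³ + 1,961 m³ + 2,117 m³ + 110 m³ = 14,014 m³ (under)
Sep 2017–Jan 2018: 3,038 m³ + 1,961 m³ + 2,117 m³ + 110 m³ + 600 m³ = 7,826 m³ (under)
Oct 2017–Feb 2018: 1,961 m³ + 2,117 m³ + 110 m³ + 600 m³ + 102 m³ = 4,890 m³ (under)
1 window exceeds the threshold.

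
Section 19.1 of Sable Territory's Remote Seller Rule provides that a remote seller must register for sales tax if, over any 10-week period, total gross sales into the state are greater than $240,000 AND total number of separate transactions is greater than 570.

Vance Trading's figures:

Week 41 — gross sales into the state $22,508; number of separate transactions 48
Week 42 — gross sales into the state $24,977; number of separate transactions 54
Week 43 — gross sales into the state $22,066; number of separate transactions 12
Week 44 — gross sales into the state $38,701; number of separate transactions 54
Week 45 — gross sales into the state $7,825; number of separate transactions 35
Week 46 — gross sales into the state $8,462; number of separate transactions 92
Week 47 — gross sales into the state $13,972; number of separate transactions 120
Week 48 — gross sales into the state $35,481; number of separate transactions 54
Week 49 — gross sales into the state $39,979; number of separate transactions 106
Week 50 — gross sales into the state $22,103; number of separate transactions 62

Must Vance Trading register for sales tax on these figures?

Total gross sales into the state: $22,508 + $24,977 + $22,066 + $38,701 + $7,825 + $8,462 + $13,972 + $35,481 + $39,979 + $22,103 = $236,074 (≤ $240,000).
Total number of separate transactions: 48 + 54 + 12 + 54 + 35 + 92 + 120 + 54 + 106 + 62 = 637 (> 570).
The test is 'and': the rule requires both, and at least one is not exceeded.

No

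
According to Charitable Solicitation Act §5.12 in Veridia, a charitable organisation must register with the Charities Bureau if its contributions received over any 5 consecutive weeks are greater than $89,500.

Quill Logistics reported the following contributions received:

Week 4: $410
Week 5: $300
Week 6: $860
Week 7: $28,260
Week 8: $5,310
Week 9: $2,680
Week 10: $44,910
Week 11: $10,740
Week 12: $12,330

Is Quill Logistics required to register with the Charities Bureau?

Week 4–Week 8: $410 + $300 + $860 + $28,260 + $5,310 = $35,140 (under)
Week 5–Week 9: $300 + $860 + $28,260 + $5,310 + $2,680 = $37,410 (under)
Week 6–Week 10: $860 + $28,260 + $5,310 + $2,680 + $44,910 = $82,020 (under)
Week 7–Week 11: $28,260 + $5,310 + $2,680 + $44,910 + $10,740 = $91,900 (over)
Week 8–Week 12: $5,310 + $2,680 + $44,910 + $10,740 + $12,330 = $75,970 (under)
At least one window exceeds $89,500.

Yes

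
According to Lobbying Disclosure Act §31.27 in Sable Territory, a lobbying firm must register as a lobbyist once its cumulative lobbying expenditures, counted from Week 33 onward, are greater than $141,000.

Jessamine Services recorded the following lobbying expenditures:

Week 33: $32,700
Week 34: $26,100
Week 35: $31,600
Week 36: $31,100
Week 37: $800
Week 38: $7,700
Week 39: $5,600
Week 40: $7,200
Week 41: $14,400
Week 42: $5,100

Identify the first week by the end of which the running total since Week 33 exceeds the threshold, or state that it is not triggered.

Week 40

Through Week 33: $32,700
Through Week 34: $58,800
Through Week 35: $90,400
Through Week 36: $121,500
Through Week 37: $122,300
Through Week 38: $130,000
Through Week 39: $135,600
Through Week 40: $142,800 ← exceeds threshold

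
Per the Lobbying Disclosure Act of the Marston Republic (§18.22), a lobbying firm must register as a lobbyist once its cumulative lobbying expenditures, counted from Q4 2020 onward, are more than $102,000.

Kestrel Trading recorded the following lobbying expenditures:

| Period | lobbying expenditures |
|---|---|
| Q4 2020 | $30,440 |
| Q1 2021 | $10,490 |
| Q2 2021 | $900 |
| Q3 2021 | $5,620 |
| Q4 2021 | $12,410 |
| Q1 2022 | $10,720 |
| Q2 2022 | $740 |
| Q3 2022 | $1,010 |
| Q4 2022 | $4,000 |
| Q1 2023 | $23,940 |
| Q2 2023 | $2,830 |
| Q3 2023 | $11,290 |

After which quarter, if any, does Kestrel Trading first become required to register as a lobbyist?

Q2 2023

Through Q4 2020: $30,440
Through Q1 2021: $40,930
Through Q2 2021: $41,830
Through Q3 2021: $47,450
Through Q4 2021: $59,860
Through Q1 2022: $70,580
Through Q2 2022: $71,320
Through Q3 2022: $72,330
Through Q4 2022: $76,330
Through Q1 2023: $100,270
Through Q2 2023: $103,100 ← exceeds threshold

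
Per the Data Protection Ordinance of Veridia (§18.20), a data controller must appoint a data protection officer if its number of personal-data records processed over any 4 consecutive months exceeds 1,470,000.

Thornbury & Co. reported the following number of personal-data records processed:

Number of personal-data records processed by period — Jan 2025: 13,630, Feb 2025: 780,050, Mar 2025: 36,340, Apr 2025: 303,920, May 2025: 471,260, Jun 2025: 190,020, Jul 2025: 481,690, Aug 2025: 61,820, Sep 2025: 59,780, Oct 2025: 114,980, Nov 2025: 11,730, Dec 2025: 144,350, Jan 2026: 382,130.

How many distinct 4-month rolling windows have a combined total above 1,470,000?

Jan 2025–Apr 2025: 13,630 + 780,050 + 36,340 + 303,920 = 1,133,940 (under)
Feb 2025–May 2025: 780,050 + 36,340 + 303,920 + 471,260 = 1,591,570 (over)
Mar 2025–Jun 2025: 36,340 + 303,920 + 471,260 + 190,020 = 1,001,540 (under)
Apr 2025–Jul 2025: 303,920 + 471,260 + 190,020 + 481,690 = 1,446,890 (under)
May 2025–Aug 2025: 471,260 + 190,020 + 481,690 + 61,820 = 1,204,790 (under)
Jun 2025–Sep 2025: 190,020 + 481,690 + 61,820 + 59,780 = 793,310 (under)
Jul 2025–Oct 2025: 481,690 + 61,820 + 59,780 + 114,980 = 718,270 (under)
Aug 2025–Nov 2025: 61,820 + 59,780 + 114,980 + 11,730 = 248,310 (under)
Sep 2025–Dec 2025: 59,780 + 114,980 + 11,730 + 144,350 = 330,840 (under)
Oct 2025–Jan 2026: 114,980 + 11,730 + 144,350 + 382,130 = 653,190 (under)
1 window exceeds the threshold.

1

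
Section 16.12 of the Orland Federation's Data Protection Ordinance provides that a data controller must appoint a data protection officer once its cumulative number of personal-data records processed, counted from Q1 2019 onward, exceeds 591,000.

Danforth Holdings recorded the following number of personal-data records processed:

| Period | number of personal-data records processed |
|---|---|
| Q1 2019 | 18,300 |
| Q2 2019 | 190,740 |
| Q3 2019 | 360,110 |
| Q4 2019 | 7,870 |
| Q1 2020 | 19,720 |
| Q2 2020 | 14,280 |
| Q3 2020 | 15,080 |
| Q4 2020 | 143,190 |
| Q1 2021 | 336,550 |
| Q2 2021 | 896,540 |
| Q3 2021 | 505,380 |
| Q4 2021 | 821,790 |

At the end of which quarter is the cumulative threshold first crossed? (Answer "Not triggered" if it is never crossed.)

Through Q1 2019: 18,300
Through Q2 2019: 209,040
Through Q3 2019: 569,150
Through Q4 2019: 577,020
Through Q1 2020: 596,740 ← exceeds threshold

Q1 2020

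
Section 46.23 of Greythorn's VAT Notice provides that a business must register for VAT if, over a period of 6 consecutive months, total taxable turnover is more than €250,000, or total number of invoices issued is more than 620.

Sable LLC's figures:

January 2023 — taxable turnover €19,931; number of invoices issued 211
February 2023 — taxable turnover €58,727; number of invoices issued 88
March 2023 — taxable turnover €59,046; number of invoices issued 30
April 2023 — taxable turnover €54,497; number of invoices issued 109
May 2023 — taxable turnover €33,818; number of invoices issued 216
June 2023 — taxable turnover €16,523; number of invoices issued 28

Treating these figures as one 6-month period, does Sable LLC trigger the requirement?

Total taxable turnover: €19,931 + €58,727 + €59,046 + €54,497 + €33,818 + €16,523 = €242,542 (≤ €250,000).
Total number of invoices issued: 211 + 88 + 30 + 109 + 216 + 28 = 682 (> 620).
The test is 'or': at least one threshold is exceeded.

Yes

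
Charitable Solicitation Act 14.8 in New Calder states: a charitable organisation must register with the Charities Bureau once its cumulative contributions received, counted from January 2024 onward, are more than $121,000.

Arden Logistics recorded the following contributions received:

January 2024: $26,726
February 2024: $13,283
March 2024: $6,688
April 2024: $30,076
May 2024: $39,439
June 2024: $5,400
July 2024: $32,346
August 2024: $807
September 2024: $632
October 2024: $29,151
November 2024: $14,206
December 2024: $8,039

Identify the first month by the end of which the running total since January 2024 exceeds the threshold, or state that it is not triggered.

Through January 2024: $26,726
Through February 2024: $40,009
Through March 2024: $46,697
Through April 2024: $76,773
Through May 2024: $116,212
Through June 2024: $121,612 ← exceeds threshold

June 2024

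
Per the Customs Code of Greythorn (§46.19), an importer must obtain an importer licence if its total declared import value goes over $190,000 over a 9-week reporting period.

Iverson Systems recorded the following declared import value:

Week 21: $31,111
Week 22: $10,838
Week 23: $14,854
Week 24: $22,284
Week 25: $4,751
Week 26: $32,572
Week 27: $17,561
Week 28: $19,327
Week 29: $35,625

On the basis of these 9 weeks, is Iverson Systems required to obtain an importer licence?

Total declared import value: $31,111 + $10,838 + $14,854 + $22,284 + $4,751 + $32,572 + $17,561 + $19,327 + $35,625 = $188,923.
$188,923 ≤ $190,000, so the threshold is not exceeded.

No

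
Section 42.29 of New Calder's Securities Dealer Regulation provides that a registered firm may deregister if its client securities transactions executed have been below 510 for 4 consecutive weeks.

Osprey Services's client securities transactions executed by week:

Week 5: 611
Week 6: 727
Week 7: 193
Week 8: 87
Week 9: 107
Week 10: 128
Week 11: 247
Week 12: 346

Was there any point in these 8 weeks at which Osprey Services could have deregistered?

Yes

Weeks below 510: Week 7, Week 8, Week 9, Week 10, Week 11, Week 12.
Longest run of consecutive weeks below the threshold: 6.
6 ≥ 4, so Osprey Services became eligible.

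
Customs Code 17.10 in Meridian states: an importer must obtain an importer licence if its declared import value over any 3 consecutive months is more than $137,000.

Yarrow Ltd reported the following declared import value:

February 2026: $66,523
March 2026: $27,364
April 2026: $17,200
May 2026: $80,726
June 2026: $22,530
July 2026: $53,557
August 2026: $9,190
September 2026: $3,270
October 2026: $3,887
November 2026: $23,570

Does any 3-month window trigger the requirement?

February 2026–April 2026: $66,523 + $27,364 + $17,200 = $111,087 (under)
March 2026–May 2026: $27,364 + $17,200 + $80,726 = $125,290 (under)
April 2026–June 2026: $17,200 + $80,726 + $22,530 = $120,456 (under)
May 2026–July 2026: $80,726 + $22,530 + $53,557 = $156,813 (over)
June 2026–August 2026: $22,530 + $53,557 + $9,190 = $85,277 (under)
July 2026–September 2026: $53,557 + $9,190 + $3,270 = $66,017 (under)
August 2026–October 2026: $9,190 + $3,270 + $3,887 = $16,347 (under)
September 2026–November 2026: $3,270 + $3,887 + $23,570 = $30,727 (under)
At least one window exceeds $137,000.

Yes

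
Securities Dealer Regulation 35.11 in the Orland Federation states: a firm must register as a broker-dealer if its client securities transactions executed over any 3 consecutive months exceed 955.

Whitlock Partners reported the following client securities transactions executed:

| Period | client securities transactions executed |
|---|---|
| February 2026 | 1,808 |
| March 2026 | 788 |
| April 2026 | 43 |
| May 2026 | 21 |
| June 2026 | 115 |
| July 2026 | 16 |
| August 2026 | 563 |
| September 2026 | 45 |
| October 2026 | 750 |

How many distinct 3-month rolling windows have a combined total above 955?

February 2026–April 2026: 1,808 + 788 + 43 = 2,639 (over)
March 2026–May 2026: 788 + 43 + 21 = 852 (under)
April 2026–June 2026: 43 + 21 + 115 = 179 (under)
May 2026–July 2026: 21 + 115 + 16 = 152 (under)
June 2026–August 2026: 115 + 16 + 563 = 694 (under)
July 2026–September 2026: 16 + 563 + 45 = 624 (under)
August 2026–October 2026: 563 + 45 + 750 = 1,358 (over)
2 windows exceed the threshold.

2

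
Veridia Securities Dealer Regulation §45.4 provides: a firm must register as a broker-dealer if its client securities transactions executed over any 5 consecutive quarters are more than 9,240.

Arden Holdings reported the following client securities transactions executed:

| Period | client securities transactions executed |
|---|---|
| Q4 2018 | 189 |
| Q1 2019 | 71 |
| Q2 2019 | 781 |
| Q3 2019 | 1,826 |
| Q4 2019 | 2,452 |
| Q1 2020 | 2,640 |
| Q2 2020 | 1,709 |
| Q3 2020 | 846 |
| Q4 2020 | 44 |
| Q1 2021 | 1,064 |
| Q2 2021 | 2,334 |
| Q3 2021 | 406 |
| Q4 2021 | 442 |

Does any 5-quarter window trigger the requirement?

Yes

Q4 2018–Q4 2019: 189 + 71 + 781 + 1,826 + 2,452 = 5,319 (under)
Q1 2019–Q1 2020: 71 + 781 + 1,826 + 2,452 + 2,640 = 7,770 (under)
Q2 2019–Q2 2020: 781 + 1,826 + 2,452 + 2,640 + 1,709 = 9,408 (over)
Q3 2019–Q3 2020: 1,826 + 2,452 + 2,640 + 1,709 + 846 = 9,473 (over)
Q4 2019–Q4 2020: 2,452 + 2,640 + 1,709 + 846 + 44 = 7,691 (under)
Q1 2020–Q1 2021: 2,640 + 1,709 + 846 + 44 + 1,064 = 6,303 (under)
Q2 2020–Q2 2021: 1,709 + 846 + 44 + 1,064 + 2,334 = 5,997 (under)
Q3 2020–Q3 2021: 846 + 44 + 1,064 + 2,334 + 406 = 4,694 (under)
Q4 2020–Q4 2021: 44 + 1,064 + 2,334 + 406 + 442 = 4,290 (under)
At least one window exceeds 9,240.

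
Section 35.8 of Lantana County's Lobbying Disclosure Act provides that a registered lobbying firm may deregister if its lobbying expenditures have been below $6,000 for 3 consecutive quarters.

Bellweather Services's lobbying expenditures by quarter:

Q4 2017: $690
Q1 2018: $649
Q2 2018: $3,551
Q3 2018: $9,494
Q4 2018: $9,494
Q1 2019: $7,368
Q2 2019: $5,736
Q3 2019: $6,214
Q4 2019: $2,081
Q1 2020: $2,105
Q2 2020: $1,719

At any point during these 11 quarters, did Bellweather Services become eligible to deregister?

Yes

Quarters below $6,000: Q4 2017, Q1 2018, Q2 2018, Q2 2019, Q4 2019, Q1 2020, Q2 2020.
Longest run of consecutive quarters below the threshold: 3.
3 ≥ 3, so Bellweather Services became eligible.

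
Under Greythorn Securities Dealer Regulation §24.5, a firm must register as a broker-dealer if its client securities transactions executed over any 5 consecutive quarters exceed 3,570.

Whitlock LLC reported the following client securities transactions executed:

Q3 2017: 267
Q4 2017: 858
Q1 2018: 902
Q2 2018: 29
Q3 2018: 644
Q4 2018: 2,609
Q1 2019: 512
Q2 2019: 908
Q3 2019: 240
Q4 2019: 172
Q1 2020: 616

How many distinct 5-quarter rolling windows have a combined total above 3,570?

5

Q3 2017–Q3 2018: 267 + 858 + 902 + 29 + 644 = 2,700 (under)
Q4 2017–Q4 2018: 858 + 902 + 29 + 644 + 2,609 = 5,042 (over)
Q1 2018–Q1 2019: 902 + 29 + 644 + 2,609 + 512 = 4,696 (over)
Q2 2018–Q2 2019: 29 + 644 + 2,609 + 512 + 908 = 4,702 (over)
Q3 2018–Q3 2019: 644 + 2,609 + 512 + 908 + 240 = 4,913 (over)
Q4 2018–Q4 2019: 2,609 + 512 + 908 + 240 + 172 = 4,441 (over)
Q1 2019–Q1 2020: 512 + 908 + 240 + 172 + 616 = 2,448 (under)
5 windows exceed the threshold.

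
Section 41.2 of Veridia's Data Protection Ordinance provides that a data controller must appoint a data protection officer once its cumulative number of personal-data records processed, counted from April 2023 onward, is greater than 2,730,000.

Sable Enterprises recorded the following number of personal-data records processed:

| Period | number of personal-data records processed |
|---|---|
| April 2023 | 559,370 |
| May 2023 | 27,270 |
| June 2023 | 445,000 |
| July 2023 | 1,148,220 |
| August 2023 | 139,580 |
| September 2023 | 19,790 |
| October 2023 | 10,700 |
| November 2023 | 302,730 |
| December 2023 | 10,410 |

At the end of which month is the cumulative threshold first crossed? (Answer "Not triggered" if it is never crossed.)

Through April 2023: 559,370
Through May 2023: 586,640
Through June 2023: 1,031,640
Through July 2023: 2,179,860
Through August 2023: 2,319,440
Through September 2023: 2,339,230
Through October 2023: 2,349,930
Through November 2023: 2,652,660
Through December 2023: 2,663,070
Final cumulative total 2,663,070 ≤ 2,730,000; the threshold is never exceeded.

Not triggered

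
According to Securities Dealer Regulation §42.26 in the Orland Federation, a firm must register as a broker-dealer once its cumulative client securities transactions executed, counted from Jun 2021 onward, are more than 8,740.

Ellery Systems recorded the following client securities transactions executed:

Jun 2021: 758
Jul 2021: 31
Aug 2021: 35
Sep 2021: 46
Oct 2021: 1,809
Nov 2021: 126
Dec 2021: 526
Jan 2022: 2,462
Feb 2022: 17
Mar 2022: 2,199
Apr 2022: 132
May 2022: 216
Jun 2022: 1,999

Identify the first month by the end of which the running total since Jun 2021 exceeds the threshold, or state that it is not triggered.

Jun 2022

Through Jun 2021: 758
Through Jul 2021: 789
Through Aug 2021: 824
Through Sep 2021: 870
Through Oct 2021: 2,679
Through Nov 2021: 2,805
Through Dec 2021: 3,331
Through Jan 2022: 5,793
Through Feb 2022: 5,810
Through Mar 2022: 8,009
Through Apr 2022: 8,141
Through May 2022: 8,357
Through Jun 2022: 10,356 ← exceeds threshold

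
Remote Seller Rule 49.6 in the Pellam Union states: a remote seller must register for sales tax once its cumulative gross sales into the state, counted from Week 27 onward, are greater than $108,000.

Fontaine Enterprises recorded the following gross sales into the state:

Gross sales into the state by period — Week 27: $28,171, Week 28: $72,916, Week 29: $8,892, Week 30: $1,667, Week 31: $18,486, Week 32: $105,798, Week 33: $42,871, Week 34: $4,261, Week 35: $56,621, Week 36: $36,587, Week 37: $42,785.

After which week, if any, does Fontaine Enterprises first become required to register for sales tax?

Through Week 27: $28,171
Through Week 28: $101,087
Through Week 29: $109,979 ← exceeds threshold

Week 29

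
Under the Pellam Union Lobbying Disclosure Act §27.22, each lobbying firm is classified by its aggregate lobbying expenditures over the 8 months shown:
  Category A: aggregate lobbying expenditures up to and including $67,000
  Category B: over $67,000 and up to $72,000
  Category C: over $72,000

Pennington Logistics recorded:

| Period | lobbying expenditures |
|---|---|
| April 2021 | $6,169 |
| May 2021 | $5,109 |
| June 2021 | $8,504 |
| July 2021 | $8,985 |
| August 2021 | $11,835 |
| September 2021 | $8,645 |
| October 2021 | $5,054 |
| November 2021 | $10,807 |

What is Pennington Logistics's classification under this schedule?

Aggregate lobbying expenditures: $6,169 + $5,109 + $8,504 + $8,985 + $11,835 + $8,645 + $5,054 + $10,807 = $65,108.
$65,108 ≤ $67,000, so Category A applies.

Category A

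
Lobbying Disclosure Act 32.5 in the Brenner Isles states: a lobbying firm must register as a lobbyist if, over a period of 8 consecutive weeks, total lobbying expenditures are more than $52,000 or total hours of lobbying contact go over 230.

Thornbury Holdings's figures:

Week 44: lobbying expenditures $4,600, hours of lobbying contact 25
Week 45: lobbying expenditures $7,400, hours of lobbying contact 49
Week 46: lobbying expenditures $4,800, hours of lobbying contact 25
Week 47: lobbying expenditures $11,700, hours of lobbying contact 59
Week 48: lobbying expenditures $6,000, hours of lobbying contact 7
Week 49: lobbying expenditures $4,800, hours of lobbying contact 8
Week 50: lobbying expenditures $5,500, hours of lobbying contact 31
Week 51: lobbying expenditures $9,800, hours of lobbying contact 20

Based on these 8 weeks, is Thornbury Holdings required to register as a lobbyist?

Yes

Total lobbying expenditures: $4,600 + $7,400 + $4,800 + $11,700 + $6,000 + $4,800 + $5,500 + $9,800 = $54,600 (> $52,000).
Total hours of lobbying contact: 25 + 49 + 25 + 59 + 7 + 8 + 31 + 20 = 224 (≤ 230).
The test is 'or': at least one threshold is exceeded.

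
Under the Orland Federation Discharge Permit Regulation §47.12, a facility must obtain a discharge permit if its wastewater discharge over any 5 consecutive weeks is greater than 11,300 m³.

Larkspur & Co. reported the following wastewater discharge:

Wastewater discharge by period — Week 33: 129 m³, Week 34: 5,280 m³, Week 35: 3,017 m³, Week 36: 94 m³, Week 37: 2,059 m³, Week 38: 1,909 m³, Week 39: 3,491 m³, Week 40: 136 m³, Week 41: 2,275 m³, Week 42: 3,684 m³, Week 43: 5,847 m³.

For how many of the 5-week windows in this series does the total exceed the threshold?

Week 33–Week 37: 129 m³ + 5,280 m³ + 3,017 m³ + 94 m³ + 2,059 m³ = 10,579 m³ (under)
Week 34–Week 38: 5,280 m³ + 3,017 m³ + 94 m³ + 2,059 m³ + 1,909 m³ = 12,359 m³ (over)
Week 35–Week 39: 3,017 m³ + 94 m³ + 2,059 m³ + 1,909 m³ + 3,491 m³ = 10,570 m³ (under)
Week 36–Week 40: 94 m³ + 2,059 m³ + 1,909 m³ + 3,491 m³ + 136 m³ = 7,689 m³ (under)
Week 37–Week 41: 2,059 m³ + 1,909 m³ + 3,491 m³ + 136 m³ + 2,275 m³ = 9,870 m³ (under)
Week 38–Week 42: 1,909 m³ + 3,491 m³ + 136 m³ + 2,275 m³ + 3,684 m³ = 11,495 m³ (over)
Week 39–Week 43: 3,491 m³ + 136 m³ + 2,275 m³ + 3,684 m³ + 5,847 m³ = 15,433 m³ (over)
3 windows exceed the threshold.

3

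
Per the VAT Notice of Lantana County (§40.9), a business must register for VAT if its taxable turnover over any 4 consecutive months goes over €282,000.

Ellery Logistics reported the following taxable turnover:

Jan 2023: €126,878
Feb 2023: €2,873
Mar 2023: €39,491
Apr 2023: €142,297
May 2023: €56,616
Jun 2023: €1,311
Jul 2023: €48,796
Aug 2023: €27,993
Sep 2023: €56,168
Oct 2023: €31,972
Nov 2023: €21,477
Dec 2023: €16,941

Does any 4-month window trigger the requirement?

Yes

Jan 2023–Apr 2023: €126,878 + €2,873 + €39,491 + €142,297 = €311,539 (over)
Feb 2023–May 2023: €2,873 + €39,491 + €142,297 + €56,616 = €241,277 (under)
Mar 2023–Jun 2023: €39,491 + €142,297 + €56,616 + €1,311 = €239,715 (under)
Apr 2023–Jul 2023: €142,297 + €56,616 + €1,311 + €48,796 = €249,020 (under)
May 2023–Aug 2023: €56,616 + €1,311 + €48,796 + €27,993 = €134,716 (under)
Jun 2023–Sep 2023: €1,311 + €48,796 + €27,993 + €56,168 = €134,268 (under)
Jul 2023–Oct 2023: €48,796 + €27,993 + €56,168 + €31,972 = €164,929 (under)
Aug 2023–Nov 2023: €27,993 + €56,168 + €31,972 + €21,477 = €137,610 (under)
Sep 2023–Dec 2023: €56,168 + €31,972 + €21,477 + €16,941 = €126,558 (under)
At least one window exceeds €282,000.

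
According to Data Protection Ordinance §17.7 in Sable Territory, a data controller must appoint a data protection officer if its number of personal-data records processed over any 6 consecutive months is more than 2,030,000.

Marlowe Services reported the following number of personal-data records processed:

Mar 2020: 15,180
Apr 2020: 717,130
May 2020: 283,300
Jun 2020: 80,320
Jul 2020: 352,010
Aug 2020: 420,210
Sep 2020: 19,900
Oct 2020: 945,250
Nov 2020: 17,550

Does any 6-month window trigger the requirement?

Yes

Mar 2020–Aug 2020: 15,180 + 717,130 + 283,300 + 80,320 + 352,010 + 420,210 = 1,868,150 (under)
Apr 2020–Sep 2020: 717,130 + 283,300 + 80,320 + 352,010 + 420,210 + 19,900 = 1,872,870 (under)
May 2020–Oct 2020: 283,300 + 80,320 + 352,010 + 420,210 + 19,900 + 945,250 = 2,100,990 (over)
Jun 2020–Nov 2020: 80,320 + 352,010 + 420,210 + 19,900 + 945,250 + 17,550 = 1,835,240 (under)
At least one window exceeds 2,030,000.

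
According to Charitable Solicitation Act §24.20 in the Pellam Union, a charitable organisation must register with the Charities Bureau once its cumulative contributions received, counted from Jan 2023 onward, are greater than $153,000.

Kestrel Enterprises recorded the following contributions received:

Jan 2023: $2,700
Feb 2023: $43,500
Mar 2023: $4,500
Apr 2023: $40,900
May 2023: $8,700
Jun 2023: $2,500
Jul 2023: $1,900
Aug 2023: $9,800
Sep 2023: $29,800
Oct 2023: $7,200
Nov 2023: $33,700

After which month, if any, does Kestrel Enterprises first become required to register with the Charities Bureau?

Nov 2023

Through Jan 2023: $2,700
Through Feb 2023: $46,200
Through Mar 2023: $50,700
Through Apr 2023: $91,600
Through May 2023: $100,300
Through Jun 2023: $102,800
Through Jul 2023: $104,700
Through Aug 2023: $114,500
Through Sep 2023: $144,300
Through Oct 2023: $151,500
Through Nov 2023: $185,200 ← exceeds threshold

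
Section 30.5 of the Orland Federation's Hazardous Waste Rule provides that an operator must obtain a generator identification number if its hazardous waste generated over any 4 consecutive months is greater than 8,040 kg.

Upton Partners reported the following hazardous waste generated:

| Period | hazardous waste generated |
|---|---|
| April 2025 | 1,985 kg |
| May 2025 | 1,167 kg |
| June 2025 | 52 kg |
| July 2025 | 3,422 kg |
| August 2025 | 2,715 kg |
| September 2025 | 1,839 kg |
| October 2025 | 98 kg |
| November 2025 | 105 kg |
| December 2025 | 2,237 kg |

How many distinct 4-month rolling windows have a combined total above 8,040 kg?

1

April 2025–July 2025: 1,985 kg + 1,167 kg + 52 kg + 3,422 kg = 6,626 kg (under)
May 2025–August 2025: 1,167 kg + 52 kg + 3,422 kg + 2,715 kg = 7,356 kg (under)
June 2025–September 2025: 52 kg + 3,422 kg + 2,715 kg + 1,839 kg = 8,028 kg (under)
July 2025–October 2025: 3,422 kg + 2,715 kg + 1,839 kg + 98 kg = 8,074 kg (over)
August 2025–November 2025: 2,715 kg + 1,839 kg + 98 kg + 105 kg = 4,757 kg (under)
September 2025–December 2025: 1,839 kg + 98 kg + 105 kg + 2,237 kg = 4,279 kg (under)
1 window exceeds the threshold.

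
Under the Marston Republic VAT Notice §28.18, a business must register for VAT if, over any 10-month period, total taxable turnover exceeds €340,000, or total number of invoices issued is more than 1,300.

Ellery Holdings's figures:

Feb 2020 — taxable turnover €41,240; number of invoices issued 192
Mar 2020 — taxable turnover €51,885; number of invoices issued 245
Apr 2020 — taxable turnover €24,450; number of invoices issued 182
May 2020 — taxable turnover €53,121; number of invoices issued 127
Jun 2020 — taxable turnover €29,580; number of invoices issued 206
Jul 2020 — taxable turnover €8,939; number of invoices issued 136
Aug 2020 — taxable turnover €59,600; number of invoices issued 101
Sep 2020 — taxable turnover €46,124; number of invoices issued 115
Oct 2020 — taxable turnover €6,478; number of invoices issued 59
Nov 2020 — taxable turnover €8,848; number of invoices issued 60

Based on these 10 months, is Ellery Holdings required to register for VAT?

Yes

Total taxable turnover: €41,240 + €51,885 + €24,450 + €53,121 + €29,580 + €8,939 + €59,600 + €46,124 + €6,478 + €8,848 = €330,265 (≤ €340,000).
Total number of invoices issued: 192 + 245 + 182 + 127 + 206 + 136 + 101 + 115 + 59 + 60 = 1,423 (> 1,300).
The test is 'or': at least one threshold is exceeded.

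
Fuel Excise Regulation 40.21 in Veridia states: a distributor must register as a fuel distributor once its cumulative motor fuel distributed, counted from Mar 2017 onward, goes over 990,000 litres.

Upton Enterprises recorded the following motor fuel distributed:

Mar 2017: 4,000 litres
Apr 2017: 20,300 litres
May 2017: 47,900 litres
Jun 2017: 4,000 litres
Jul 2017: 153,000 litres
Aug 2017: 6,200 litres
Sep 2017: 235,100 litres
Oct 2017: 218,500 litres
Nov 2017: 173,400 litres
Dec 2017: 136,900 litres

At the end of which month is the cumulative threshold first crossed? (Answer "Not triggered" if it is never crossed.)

Through Mar 2017: 4,000 litres
Through Apr 2017: 24,300 litres
Through May 2017: 72,200 litres
Through Jun 2017: 76,200 litres
Through Jul 2017: 229,200 litres
Through Aug 2017: 235,400 litres
Through Sep 2017: 470,500 litres
Through Oct 2017: 689,000 litres
Through Nov 2017: 862,400 litres
Through Dec 2017: 999,300 litres ← exceeds threshold

Dec 2017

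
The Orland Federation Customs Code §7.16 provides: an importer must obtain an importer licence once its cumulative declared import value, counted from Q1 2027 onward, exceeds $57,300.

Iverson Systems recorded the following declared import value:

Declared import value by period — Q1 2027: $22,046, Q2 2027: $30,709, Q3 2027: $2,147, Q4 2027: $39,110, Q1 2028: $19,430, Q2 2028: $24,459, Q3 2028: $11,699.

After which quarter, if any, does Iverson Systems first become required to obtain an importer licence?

Q4 2027

Through Q1 2027: $22,046
Through Q2 2027: $52,755
Through Q3 2027: $54,902
Through Q4 2027: $94,012 ← exceeds threshold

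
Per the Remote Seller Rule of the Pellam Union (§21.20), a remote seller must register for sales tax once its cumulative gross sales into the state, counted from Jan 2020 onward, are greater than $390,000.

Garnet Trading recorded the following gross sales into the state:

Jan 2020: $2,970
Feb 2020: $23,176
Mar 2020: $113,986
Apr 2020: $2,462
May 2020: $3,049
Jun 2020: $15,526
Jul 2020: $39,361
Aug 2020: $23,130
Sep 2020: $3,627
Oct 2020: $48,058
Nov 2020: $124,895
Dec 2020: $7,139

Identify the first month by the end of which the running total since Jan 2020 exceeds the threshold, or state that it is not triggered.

Through Jan 2020: $2,970
Through Feb 2020: $26,146
Through Mar 2020: $140,132
Through Apr 2020: $142,594
Through May 2020: $145,643
Through Jun 2020: $161,169
Through Jul 2020: $200,530
Through Aug 2020: $223,660
Through Sep 2020: $227,287
Through Oct 2020: $275,345
Through Nov 2020: $400,240 ← exceeds threshold

Nov 2020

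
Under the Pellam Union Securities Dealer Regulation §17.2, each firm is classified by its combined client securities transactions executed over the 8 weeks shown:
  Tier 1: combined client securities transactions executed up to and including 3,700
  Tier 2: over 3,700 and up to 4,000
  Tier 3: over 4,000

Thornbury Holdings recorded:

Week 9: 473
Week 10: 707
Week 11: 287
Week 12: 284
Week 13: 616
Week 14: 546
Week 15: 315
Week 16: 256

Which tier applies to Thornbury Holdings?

Combined client securities transactions executed: 473 + 707 + 287 + 284 + 616 + 546 + 315 + 256 = 3,484.
3,484 ≤ 3,700, so Tier 1 applies.

Tier 1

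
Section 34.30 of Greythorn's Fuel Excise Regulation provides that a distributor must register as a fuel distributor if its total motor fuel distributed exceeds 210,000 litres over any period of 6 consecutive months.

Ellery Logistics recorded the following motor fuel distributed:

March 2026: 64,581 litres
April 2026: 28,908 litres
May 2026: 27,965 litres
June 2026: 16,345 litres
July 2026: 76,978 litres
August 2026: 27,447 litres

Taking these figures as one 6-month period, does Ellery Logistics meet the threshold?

Yes

Total motor fuel distributed: 64,581 litres + 28,908 litres + 27,965 litres + 16,345 litres + 76,978 litres + 27,447 litres = 242,224 litres.
242,224 litres > 210,000 litres, so the threshold is exceeded.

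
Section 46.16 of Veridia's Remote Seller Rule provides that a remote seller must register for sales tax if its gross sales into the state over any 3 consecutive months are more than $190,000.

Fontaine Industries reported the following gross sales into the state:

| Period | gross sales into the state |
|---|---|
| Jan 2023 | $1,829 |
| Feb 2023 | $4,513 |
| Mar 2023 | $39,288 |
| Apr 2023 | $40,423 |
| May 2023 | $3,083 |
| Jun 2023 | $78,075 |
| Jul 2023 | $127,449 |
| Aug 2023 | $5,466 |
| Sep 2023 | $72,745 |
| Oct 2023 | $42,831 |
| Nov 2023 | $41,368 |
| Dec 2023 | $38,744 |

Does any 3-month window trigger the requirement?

Jan 2023–Mar 2023: $1,829 + $4,513 + $39,288 = $45,630 (under)
Feb 2023–Apr 2023: $4,513 + $39,288 + $40,423 = $84,224 (under)
Mar 2023–May 2023: $39,288 + $40,423 + $3,083 = $82,794 (under)
Apr 2023–Jun 2023: $40,423 + $3,083 + $78,075 = $121,581 (under)
May 2023–Jul 2023: $3,083 + $78,075 + $127,449 = $208,607 (over)
Jun 2023–Aug 2023: $78,075 + $127,449 + $5,466 = $210,990 (over)
Jul 2023–Sep 2023: $127,449 + $5,466 + $72,745 = $205,660 (over)
Aug 2023–Oct 2023: $5,466 + $72,745 + $42,831 = $121,042 (under)
Sep 2023–Nov 2023: $72,745 + $42,831 + $41,368 = $156,944 (under)
Oct 2023–Dec 2023: $42,831 + $41,368 + $38,744 = $122,943 (under)
At least one window exceeds $190,000.

Yes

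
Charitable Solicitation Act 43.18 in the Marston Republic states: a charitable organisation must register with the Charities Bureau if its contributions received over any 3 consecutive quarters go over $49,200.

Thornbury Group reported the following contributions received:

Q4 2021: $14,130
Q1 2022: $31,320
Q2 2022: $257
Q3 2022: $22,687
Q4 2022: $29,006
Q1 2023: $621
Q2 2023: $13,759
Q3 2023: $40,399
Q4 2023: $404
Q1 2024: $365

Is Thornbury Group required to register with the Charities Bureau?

Q4 2021–Q2 2022: $14,130 + $31,320 + $257 = $45,707 (under)
Q1 2022–Q3 2022: $31,320 + $257 + $22,687 = $54,264 (over)
Q2 2022–Q4 2022: $257 + $22,687 + $29,006 = $51,950 (over)
Q3 2022–Q1 2023: $22,687 + $29,006 + $621 = $52,314 (over)
Q4 2022–Q2 2023: $29,006 + $621 + $13,759 = $43,386 (under)
Q1 2023–Q3 2023: $621 + $13,759 + $40,399 = $54,779 (over)
Q2 2023–Q4 2023: $13,759 + $40,399 + $404 = $54,562 (over)
Q3 2023–Q1 2024: $40,399 + $404 + $365 = $41,168 (under)
At least one window exceeds $49,200.

Yes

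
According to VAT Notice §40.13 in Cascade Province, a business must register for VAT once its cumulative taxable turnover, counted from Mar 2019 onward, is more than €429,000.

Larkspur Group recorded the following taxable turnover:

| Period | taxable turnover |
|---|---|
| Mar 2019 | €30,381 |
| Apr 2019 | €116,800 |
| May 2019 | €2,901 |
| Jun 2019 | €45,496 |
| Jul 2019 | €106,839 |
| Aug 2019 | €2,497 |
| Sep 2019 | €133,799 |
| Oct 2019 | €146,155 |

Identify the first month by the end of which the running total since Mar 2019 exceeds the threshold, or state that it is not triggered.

Sep 2019

Through Mar 2019: €30,381
Through Apr 2019: €147,181
Through May 2019: €150,082
Through Jun 2019: €195,578
Through Jul 2019: €302,417
Through Aug 2019: €304,914
Through Sep 2019: €438,713 ← exceeds threshold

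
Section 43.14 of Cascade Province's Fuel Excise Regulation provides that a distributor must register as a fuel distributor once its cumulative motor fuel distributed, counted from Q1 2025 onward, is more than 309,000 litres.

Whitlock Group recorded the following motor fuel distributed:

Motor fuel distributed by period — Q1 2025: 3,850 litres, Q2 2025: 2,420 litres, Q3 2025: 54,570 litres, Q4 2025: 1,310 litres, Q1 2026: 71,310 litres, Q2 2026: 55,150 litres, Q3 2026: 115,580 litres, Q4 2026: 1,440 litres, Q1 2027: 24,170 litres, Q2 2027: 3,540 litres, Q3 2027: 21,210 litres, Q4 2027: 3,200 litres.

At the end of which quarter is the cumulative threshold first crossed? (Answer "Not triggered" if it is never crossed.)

Q1 2027

Through Q1 2025: 3,850 litres
Through Q2 2025: 6,270 litres
Through Q3 2025: 60,840 litres
Through Q4 2025: 62,150 litres
Through Q1 2026: 133,460 litres
Through Q2 2026: 188,610 litres
Through Q3 2026: 304,190 litres
Through Q4 2026: 305,630 litres
Through Q1 2027: 329,800 litres ← exceeds threshold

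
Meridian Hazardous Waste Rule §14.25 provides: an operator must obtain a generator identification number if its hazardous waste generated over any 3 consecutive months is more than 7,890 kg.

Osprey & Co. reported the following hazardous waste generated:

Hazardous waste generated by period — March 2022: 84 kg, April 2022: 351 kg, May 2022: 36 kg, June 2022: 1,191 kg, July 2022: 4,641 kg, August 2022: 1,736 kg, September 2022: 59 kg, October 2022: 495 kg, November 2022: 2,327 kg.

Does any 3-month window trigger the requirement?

March 2022–May 2022: 84 kg + 351 kg + 36 kg = 471 kg (under)
April 2022–June 2022: 351 kg + 36 kg + 1,191 kg = 1,578 kg (under)
May 2022–July 2022: 36 kg + 1,191 kg + 4,641 kg = 5,868 kg (under)
June 2022–August 2022: 1,191 kg + 4,641 kg + 1,736 kg = 7,568 kg (under)
July 2022–September 2022: 4,641 kg + 1,736 kg + 59 kg = 6,436 kg (under)
August 2022–October 2022: 1,736 kg + 59 kg + 495 kg = 2,290 kg (under)
September 2022–November 2022: 59 kg + 495 kg + 2,327 kg = 2,881 kg (under)
No window exceeds 7,890 kg.

No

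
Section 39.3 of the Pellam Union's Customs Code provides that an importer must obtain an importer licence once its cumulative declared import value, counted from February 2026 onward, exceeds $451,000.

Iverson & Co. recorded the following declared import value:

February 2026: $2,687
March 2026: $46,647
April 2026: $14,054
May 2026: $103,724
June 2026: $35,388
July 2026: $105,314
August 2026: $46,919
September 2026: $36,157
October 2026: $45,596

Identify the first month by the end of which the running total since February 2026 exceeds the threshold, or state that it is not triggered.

Not triggered

Through February 2026: $2,687
Through March 2026: $49,334
Through April 2026: $63,388
Through May 2026: $167,112
Through June 2026: $202,500
Through July 2026: $307,814
Through August 2026: $354,733
Through September 2026: $390,890
Through October 2026: $436,486
Final cumulative total $436,486 ≤ $451,000; the threshold is never exceeded.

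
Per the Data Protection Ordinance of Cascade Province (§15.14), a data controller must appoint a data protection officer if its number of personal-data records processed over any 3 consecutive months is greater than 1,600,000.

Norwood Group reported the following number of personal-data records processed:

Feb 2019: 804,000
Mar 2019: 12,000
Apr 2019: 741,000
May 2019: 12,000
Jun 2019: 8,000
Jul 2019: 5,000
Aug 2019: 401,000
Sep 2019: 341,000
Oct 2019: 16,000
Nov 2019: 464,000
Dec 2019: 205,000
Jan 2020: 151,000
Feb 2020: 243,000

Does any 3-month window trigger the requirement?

Feb 2019–Apr 2019: 804,000 + 12,000 + 741,000 = 1,557,000 (under)
Mar 2019–May 2019: 12,000 + 741,000 + 12,000 = 765,000 (under)
Apr 2019–Jun 2019: 741,000 + 12,000 + 8,000 = 761,000 (under)
May 2019–Jul 2019: 12,000 + 8,000 + 5,000 = 25,000 (under)
Jun 2019–Aug 2019: 8,000 + 5,000 + 401,000 = 414,000 (under)
Jul 2019–Sep 2019: 5,000 + 401,000 + 341,000 = 747,000 (under)
Aug 2019–Oct 2019: 401,000 + 341,000 + 16,000 = 758,000 (under)
Sep 2019–Nov 2019: 341,000 + 16,000 + 464,000 = 821,000 (under)
Oct 2019–Dec 2019: 16,000 + 464,000 + 205,000 = 685,000 (under)
Nov 2019–Jan 2020: 464,000 + 205,000 + 151,000 = 820,000 (under)
Dec 2019–Feb 2020: 205,000 + 151,000 + 243,000 = 599,000 (under)
No window exceeds 1,600,000.

No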